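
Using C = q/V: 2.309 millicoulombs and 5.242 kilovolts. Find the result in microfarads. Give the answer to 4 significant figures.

0.4405 microfarads

(2.309 × 10^-3) / (5.242 × 10^3) = 0.440481 × 10^-6 F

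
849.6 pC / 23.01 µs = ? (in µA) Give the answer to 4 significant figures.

(849.6e-12) / (23.01e-6) = 36.9231e-6 A

36.92 µA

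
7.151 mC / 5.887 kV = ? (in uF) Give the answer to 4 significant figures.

1.215 uF

(7.151 × 10^-3) / (5.887 × 10^3) = 1.21471 × 10^-6 F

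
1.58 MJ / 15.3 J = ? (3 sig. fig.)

(1.58 × 10⁶) / (15.3) = 0.1033 × 10⁶

103000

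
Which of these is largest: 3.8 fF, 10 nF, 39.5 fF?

3.8 fF = 0.0000000000000038 F
10 nF = 0.00000001 F
39.5 fF = 0.0000000000000395 F

10 nF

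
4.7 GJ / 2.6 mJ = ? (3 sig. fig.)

(4.7 × 10^9) / (2.6 × 10^-3) = 1.808 × 10^12

1810000000000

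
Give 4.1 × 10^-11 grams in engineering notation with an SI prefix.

= 41 × 10^-12 grams; 10^-12 is pico.

41 picograms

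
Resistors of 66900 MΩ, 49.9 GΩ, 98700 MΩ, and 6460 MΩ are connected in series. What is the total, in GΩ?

221.96 GΩ

In GΩ:
  66900 MΩ = 66900 × 10⁻³ GΩ = 66.9
  49.9 GΩ → 49.9
  98700 MΩ = 98700 × 10⁻³ GΩ = 98.7
  6460 MΩ = 6460 × 10⁻³ GΩ = 6.46
Sum: 66.9 + 49.9 + 98.7 + 6.46 = 221.96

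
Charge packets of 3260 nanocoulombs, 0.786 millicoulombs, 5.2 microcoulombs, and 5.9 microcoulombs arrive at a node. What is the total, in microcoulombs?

800.36 microcoulombs

In microcoulombs:
  3260 nanocoulombs = 3260e-3 microcoulombs = 3.26
  0.786 millicoulombs = 0.786e3 microcoulombs = 786
  5.2 microcoulombs → 5.2
  5.9 microcoulombs → 5.9
Sum: 3.26 + 786 + 5.2 + 5.9 = 800.36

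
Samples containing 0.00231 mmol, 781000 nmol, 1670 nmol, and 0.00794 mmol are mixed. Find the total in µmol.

792.92 µmol

In µmol:
  0.00231 mmol = 0.00231 × 10^3 µmol = 2.31
  781000 nmol = 781000 × 10^-3 µmol = 781
  1670 nmol = 1670 × 10^-3 µmol = 1.67
  0.00794 mmol = 0.00794 × 10^3 µmol = 7.94
Sum: 2.31 + 781 + 1.67 + 7.94 = 792.92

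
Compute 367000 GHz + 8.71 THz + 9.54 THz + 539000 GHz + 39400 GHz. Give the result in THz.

In THz:
  367000 GHz = 367000 × 10⁻³ THz = 367
  8.71 THz → 8.71
  9.54 THz → 9.54
  539000 GHz = 539000 × 10⁻³ THz = 539
  39400 GHz = 39400 × 10⁻³ THz = 39.4
Sum: 367 + 8.71 + 9.54 + 539 + 39.4 = 963.65

963.65 THz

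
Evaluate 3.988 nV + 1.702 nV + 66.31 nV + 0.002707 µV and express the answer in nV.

74.707 nV

In nV:
  3.988 nV → 3.988
  1.702 nV → 1.702
  66.31 nV → 66.31
  0.002707 µV = 0.002707e3 nV = 2.707
Sum: 3.988 + 1.702 + 66.31 + 2.707 = 74.707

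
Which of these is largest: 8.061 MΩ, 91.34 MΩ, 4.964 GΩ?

4.964 GΩ

8.061 MΩ = 8061000 Ω
91.34 MΩ = 91340000 Ω
4.964 GΩ = 4964000000 Ω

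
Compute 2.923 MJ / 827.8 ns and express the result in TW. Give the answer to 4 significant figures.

(2.923 × 10⁶) / (827.8 × 10⁻⁹) = 0.00353105 × 10¹⁵ W

3.531 TW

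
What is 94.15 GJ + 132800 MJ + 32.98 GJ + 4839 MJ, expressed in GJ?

In GJ:
  94.15 GJ → 94.15
  132800 MJ = 132800 × 10⁻³ GJ = 132.8
  32.98 GJ → 32.98
  4839 MJ = 4839 × 10⁻³ GJ = 4.839
Sum: 94.15 + 132.8 + 32.98 + 4.839 = 264.769

264.769 GJ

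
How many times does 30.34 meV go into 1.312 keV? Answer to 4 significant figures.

(1.312 × 10³) / (30.34 × 10⁻³) = 0.043243 × 10⁶

43240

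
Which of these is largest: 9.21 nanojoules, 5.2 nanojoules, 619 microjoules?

619 microjoules

9.21 nanojoules = 0.00000000921 joules
5.2 nanojoules = 0.0000000052 joules
619 microjoules = 0.000619 joules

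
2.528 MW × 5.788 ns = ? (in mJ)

2.528 × 10^6 × 5.788 × 10^-9 = 14.632064 × 10^-3 J

14.632064 mJ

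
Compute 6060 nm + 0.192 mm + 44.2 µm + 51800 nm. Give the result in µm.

294.06 µm

In µm:
  6060 nm = 6060 × 10^-3 µm = 6.06
  0.192 mm = 0.192 × 10^3 µm = 192
  44.2 µm → 44.2
  51800 nm = 51800 × 10^-3 µm = 51.8
Sum: 6.06 + 192 + 44.2 + 51.8 = 294.06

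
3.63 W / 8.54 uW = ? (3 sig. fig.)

(3.63) / (8.54 × 10^-6) = 0.4251 × 10^6

425000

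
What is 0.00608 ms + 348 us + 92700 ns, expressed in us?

In us:
  0.00608 ms = 0.00608e3 us = 6.08
  348 us → 348
  92700 ns = 92700e-3 us = 92.7
Sum: 6.08 + 348 + 92.7 = 446.78

446.78 us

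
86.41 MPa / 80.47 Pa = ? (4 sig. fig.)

(86.41e6) / (80.47) = 1.0738e6

1074000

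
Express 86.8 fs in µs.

femto = 10^-15, micro = 10^-6; factor is 10^-9.
86.8 × 10^-9 = 0.0000000868

0.0000000868 µs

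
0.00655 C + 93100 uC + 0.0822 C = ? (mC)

181.85 mC

In mC:
  0.00655 C = 0.00655 × 10^3 mC = 6.55
  93100 uC = 93100 × 10^-3 mC = 93.1
  0.0822 C = 0.0822 × 10^3 mC = 82.2
Sum: 6.55 + 93.1 + 82.2 = 181.85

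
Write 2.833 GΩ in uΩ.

giga = 10^9, micro = 10^-6; factor is 10^15.
2.833 × 10^15 = 2833000000000000

2833000000000000 uΩ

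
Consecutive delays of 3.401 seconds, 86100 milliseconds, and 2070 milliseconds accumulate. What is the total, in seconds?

91.571 seconds

In seconds:
  3.401 seconds → 3.401
  86100 milliseconds = 86100e-3 seconds = 86.1
  2070 milliseconds = 2070e-3 seconds = 2.07
Sum: 3.401 + 86.1 + 2.07 = 91.571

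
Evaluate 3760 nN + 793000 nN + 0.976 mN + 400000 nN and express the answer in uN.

In uN:
  3760 nN = 3760 × 10⁻³ uN = 3.76
  793000 nN = 793000 × 10⁻³ uN = 793
  0.976 mN = 0.976 × 10³ uN = 976
  400000 nN = 400000 × 10⁻³ uN = 400
Sum: 3.76 + 793 + 976 + 400 = 2172.76

2172.76 uN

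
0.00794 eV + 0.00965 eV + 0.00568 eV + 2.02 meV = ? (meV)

25.29 meV

In meV:
  0.00794 eV = 0.00794e3 meV = 7.94
  0.00965 eV = 0.00965e3 meV = 9.65
  0.00568 eV = 0.00568e3 meV = 5.68
  2.02 meV → 2.02
Sum: 7.94 + 9.65 + 5.68 + 2.02 = 25.29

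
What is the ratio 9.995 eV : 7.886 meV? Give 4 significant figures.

(9.995) / (7.886e-3) = 1.2674e3

1267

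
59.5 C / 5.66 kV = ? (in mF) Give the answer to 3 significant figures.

10.5 mF

(59.5) / (5.66e3) = 10.512e-3 F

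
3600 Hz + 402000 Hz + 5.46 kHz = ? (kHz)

411.06 kHz

In kHz:
  3600 Hz = 3600e-3 kHz = 3.6
  402000 Hz = 402000e-3 kHz = 402
  5.46 kHz → 5.46
Sum: 3.6 + 402 + 5.46 = 411.06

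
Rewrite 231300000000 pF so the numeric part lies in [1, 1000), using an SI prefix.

231.3 mF

= 231.3 × 10^-3 F; 10^-3 is milli.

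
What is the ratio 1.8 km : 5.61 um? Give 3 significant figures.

(1.8 × 10^3) / (5.61 × 10^-6) = 0.3209 × 10^9

321000000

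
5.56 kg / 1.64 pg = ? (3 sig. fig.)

3390000000000000

(5.56 × 10^3) / (1.64 × 10^-12) = 3.39 × 10^15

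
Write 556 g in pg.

(no prefix) = 10⁰, pico = 10⁻¹²; factor is 10¹².
556 × 10¹² = 556000000000000

556000000000000 pg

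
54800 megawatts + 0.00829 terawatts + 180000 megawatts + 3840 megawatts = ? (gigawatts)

246.93 gigawatts

In gigawatts:
  54800 megawatts = 54800 × 10^-3 gigawatts = 54.8
  0.00829 terawatts = 0.00829 × 10^3 gigawatts = 8.29
  180000 megawatts = 180000 × 10^-3 gigawatts = 180
  3840 megawatts = 3840 × 10^-3 gigawatts = 3.84
Sum: 54.8 + 8.29 + 180 + 3.84 = 246.93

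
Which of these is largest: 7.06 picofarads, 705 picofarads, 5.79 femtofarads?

7.06 picofarads = 0.00000000000706 farads
705 picofarads = 0.000000000705 farads
5.79 femtofarads = 0.00000000000000579 farads

705 picofarads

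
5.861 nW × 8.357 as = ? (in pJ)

0.000000000000048980377 pJ

5.861 × 10^-9 × 8.357 × 10^-18 = 48.980377 × 10^-27 J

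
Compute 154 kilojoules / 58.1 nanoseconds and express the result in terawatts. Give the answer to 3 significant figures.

(154 × 10³) / (58.1 × 10⁻⁹) = 2.6506 × 10¹² W

2.65 terawatts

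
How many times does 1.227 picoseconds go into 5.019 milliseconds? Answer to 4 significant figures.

(5.019 × 10⁻³) / (1.227 × 10⁻¹²) = 4.0905 × 10⁹

4090000000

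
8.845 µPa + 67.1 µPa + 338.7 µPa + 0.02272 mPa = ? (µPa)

In µPa:
  8.845 µPa → 8.845
  67.1 µPa → 67.1
  338.7 µPa → 338.7
  0.02272 mPa = 0.02272 × 10³ µPa = 22.72
Sum: 8.845 + 67.1 + 338.7 + 22.72 = 437.365

437.365 µPa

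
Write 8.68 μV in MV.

0.00000000000868 MV

micro = 10^-6, mega = 10^6; factor is 10^-12.
8.68 × 10^-12 = 0.00000000000868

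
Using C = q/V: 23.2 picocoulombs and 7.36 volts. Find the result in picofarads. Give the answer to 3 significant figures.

3.15 picofarads

(23.2 × 10⁻¹²) / (7.36) = 3.1522 × 10⁻¹² F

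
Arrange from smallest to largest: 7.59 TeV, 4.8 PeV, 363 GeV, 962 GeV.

363 GeV < 962 GeV < 7.59 TeV < 4.8 PeV

7.59 TeV = 7590000000000 eV
4.8 PeV = 4800000000000000 eV
363 GeV = 363000000000 eV
962 GeV = 962000000000 eV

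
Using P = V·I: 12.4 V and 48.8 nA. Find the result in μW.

12.4 × 48.8e-9 = 605.12e-9 W

0.60512 μW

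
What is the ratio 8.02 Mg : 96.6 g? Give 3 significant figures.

(8.02 × 10^6) / (96.6) = 0.08302 × 10^6

83000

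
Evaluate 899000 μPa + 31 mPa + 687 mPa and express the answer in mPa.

1617 mPa

In mPa:
  899000 μPa = 899000 × 10^-3 mPa = 899
  31 mPa → 31
  687 mPa → 687
Sum: 899 + 31 + 687 = 1617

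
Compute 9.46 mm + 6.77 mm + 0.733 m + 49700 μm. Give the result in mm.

798.93 mm

In mm:
  9.46 mm → 9.46
  6.77 mm → 6.77
  0.733 m = 0.733e3 mm = 733
  49700 μm = 49700e-3 mm = 49.7
Sum: 9.46 + 6.77 + 733 + 49.7 = 798.93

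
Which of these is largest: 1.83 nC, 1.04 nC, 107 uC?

107 uC

1.83 nC = 0.00000000183 C
1.04 nC = 0.00000000104 C
107 uC = 0.000107 C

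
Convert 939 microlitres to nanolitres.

939000 nanolitres

micro = 10⁻⁶, nano = 10⁻⁹; factor is 10³.
939 × 10³ = 939000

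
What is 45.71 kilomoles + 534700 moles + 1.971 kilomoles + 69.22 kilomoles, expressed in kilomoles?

651.601 kilomoles

In kilomoles:
  45.71 kilomoles → 45.71
  534700 moles = 534700 × 10^-3 kilomoles = 534.7
  1.971 kilomoles → 1.971
  69.22 kilomoles → 69.22
Sum: 45.71 + 534.7 + 1.971 + 69.22 = 651.601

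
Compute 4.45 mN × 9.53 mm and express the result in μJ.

4.45 × 10^-3 × 9.53 × 10^-3 = 42.4085 × 10^-6 J

42.4085 μJ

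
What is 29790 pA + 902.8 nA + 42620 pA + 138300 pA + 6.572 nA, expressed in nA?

1120.082 nA

In nA:
  29790 pA = 29790e-3 nA = 29.79
  902.8 nA → 902.8
  42620 pA = 42620e-3 nA = 42.62
  138300 pA = 138300e-3 nA = 138.3
  6.572 nA → 6.572
Sum: 29.79 + 902.8 + 42.62 + 138.3 + 6.572 = 1120.082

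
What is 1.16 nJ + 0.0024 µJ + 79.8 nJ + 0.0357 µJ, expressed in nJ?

119.06 nJ

In nJ:
  1.16 nJ → 1.16
  0.0024 µJ = 0.0024e3 nJ = 2.4
  79.8 nJ → 79.8
  0.0357 µJ = 0.0357e3 nJ = 35.7
Sum: 1.16 + 2.4 + 79.8 + 35.7 = 119.06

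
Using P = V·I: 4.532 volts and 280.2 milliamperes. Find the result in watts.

1.2698664 watts

4.532 × 280.2 × 10^-3 = 1269.8664 × 10^-3 W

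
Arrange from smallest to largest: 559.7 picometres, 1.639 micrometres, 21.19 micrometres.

559.7 picometres < 1.639 micrometres < 21.19 micrometres

559.7 picometres = 0.0000000005597 metres
1.639 micrometres = 0.000001639 metres
21.19 micrometres = 0.00002119 metres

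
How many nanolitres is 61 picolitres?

0.061 nanolitres

pico = 1e-12, nano = 1e-9; factor is 1e-3.
61 × 1e-3 = 0.061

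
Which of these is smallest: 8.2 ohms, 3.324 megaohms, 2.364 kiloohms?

8.2 ohms = 8.2 ohms
3.324 megaohms = 3324000 ohms
2.364 kiloohms = 2364 ohms

8.2 ohms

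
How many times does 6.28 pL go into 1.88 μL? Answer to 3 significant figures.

299000

(1.88e-6) / (6.28e-12) = 0.2994e6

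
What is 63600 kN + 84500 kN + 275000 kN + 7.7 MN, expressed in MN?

430.8 MN

In MN:
  63600 kN = 63600e-3 MN = 63.6
  84500 kN = 84500e-3 MN = 84.5
  275000 kN = 275000e-3 MN = 275
  7.7 MN → 7.7
Sum: 63.6 + 84.5 + 275 + 7.7 = 430.8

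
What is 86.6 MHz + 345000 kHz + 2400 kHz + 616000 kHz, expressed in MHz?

1050 MHz

In MHz:
  86.6 MHz → 86.6
  345000 kHz = 345000 × 10⁻³ MHz = 345
  2400 kHz = 2400 × 10⁻³ MHz = 2.4
  616000 kHz = 616000 × 10⁻³ MHz = 616
Sum: 86.6 + 345 + 2.4 + 616 = 1050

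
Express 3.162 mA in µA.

3162 µA

milli = 1e-3, micro = 1e-6; factor is 1e3.
3.162 × 1e3 = 3162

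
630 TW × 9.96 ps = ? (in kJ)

630e12 × 9.96e-12 = 6274.8 J

6.2748 kJ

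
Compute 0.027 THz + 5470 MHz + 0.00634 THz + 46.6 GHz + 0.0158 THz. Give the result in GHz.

101.21 GHz

In GHz:
  0.027 THz = 0.027e3 GHz = 27
  5470 MHz = 5470e-3 GHz = 5.47
  0.00634 THz = 0.00634e3 GHz = 6.34
  46.6 GHz → 46.6
  0.0158 THz = 0.0158e3 GHz = 15.8
Sum: 27 + 5.47 + 6.34 + 46.6 + 15.8 = 101.21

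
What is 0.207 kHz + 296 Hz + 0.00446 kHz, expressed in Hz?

In Hz:
  0.207 kHz = 0.207 × 10³ Hz = 207
  296 Hz → 296
  0.00446 kHz = 0.00446 × 10³ Hz = 4.46
Sum: 207 + 296 + 4.46 = 507.46

507.46 Hz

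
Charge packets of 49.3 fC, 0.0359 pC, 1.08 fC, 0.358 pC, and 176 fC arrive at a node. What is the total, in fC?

620.28 fC

In fC:
  49.3 fC → 49.3
  0.0359 pC = 0.0359 × 10^3 fC = 35.9
  1.08 fC → 1.08
  0.358 pC = 0.358 × 10^3 fC = 358
  176 fC → 176
Sum: 49.3 + 35.9 + 1.08 + 358 + 176 = 620.28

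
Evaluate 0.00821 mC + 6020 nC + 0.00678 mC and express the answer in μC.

21.01 μC

In μC:
  0.00821 mC = 0.00821 × 10³ μC = 8.21
  6020 nC = 6020 × 10⁻³ μC = 6.02
  0.00678 mC = 0.00678 × 10³ μC = 6.78
Sum: 8.21 + 6.02 + 6.78 = 21.01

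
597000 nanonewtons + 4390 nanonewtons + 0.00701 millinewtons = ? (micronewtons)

In micronewtons:
  597000 nanonewtons = 597000 × 10⁻³ micronewtons = 597
  4390 nanonewtons = 4390 × 10⁻³ micronewtons = 4.39
  0.00701 millinewtons = 0.00701 × 10³ micronewtons = 7.01
Sum: 597 + 4.39 + 7.01 = 608.4

608.4 micronewtons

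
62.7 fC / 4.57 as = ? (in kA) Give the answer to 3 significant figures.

13.7 kA

(62.7 × 10⁻¹⁵) / (4.57 × 10⁻¹⁸) = 13.72 × 10³ A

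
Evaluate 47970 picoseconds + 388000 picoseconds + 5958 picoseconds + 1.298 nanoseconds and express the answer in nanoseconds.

In nanoseconds:
  47970 picoseconds = 47970 × 10^-3 nanoseconds = 47.97
  388000 picoseconds = 388000 × 10^-3 nanoseconds = 388
  5958 picoseconds = 5958 × 10^-3 nanoseconds = 5.958
  1.298 nanoseconds → 1.298
Sum: 47.97 + 388 + 5.958 + 1.298 = 443.226

443.226 nanoseconds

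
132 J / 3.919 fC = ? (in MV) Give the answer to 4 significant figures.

(132) / (3.919 × 10⁻¹⁵) = 33.6821 × 10¹⁵ V

33680000000 MV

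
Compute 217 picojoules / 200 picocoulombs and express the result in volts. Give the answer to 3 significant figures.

(217 × 10⁻¹²) / (200 × 10⁻¹²) = 1.085 V

1.08 volts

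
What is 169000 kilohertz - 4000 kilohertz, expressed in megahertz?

In megahertz:
  169000 kilohertz = 169000 × 10⁻³ megahertz = 169
  4000 kilohertz = 4000 × 10⁻³ megahertz = 4
Difference: 169 - 4 = 165

165 megahertz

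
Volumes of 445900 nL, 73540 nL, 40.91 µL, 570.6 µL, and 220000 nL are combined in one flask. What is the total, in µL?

1350.95 µL

In µL:
  445900 nL = 445900 × 10^-3 µL = 445.9
  73540 nL = 73540 × 10^-3 µL = 73.54
  40.91 µL → 40.91
  570.6 µL → 570.6
  220000 nL = 220000 × 10^-3 µL = 220
Sum: 445.9 + 73.54 + 40.91 + 570.6 + 220 = 1350.95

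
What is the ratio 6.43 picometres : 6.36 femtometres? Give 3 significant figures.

1010

(6.43 × 10^-12) / (6.36 × 10^-15) = 1.011 × 10^3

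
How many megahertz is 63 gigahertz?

giga = 10⁹, mega = 10⁶; factor is 10³.
63 × 10³ = 63000

63000 megahertz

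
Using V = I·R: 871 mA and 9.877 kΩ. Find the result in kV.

8.602867 kV

871 × 10⁻³ × 9.877 × 10³ = 8602.867 V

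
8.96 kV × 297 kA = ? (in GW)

2.66112 GW

8.96 × 10³ × 297 × 10³ = 2661.12 × 10⁶ W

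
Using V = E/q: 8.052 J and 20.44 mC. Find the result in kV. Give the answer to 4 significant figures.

0.3939 kV

(8.052) / (20.44e-3) = 0.393933e3 V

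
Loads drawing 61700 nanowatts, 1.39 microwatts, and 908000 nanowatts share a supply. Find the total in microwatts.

In microwatts:
  61700 nanowatts = 61700e-3 microwatts = 61.7
  1.39 microwatts → 1.39
  908000 nanowatts = 908000e-3 microwatts = 908
Sum: 61.7 + 1.39 + 908 = 971.09

971.09 microwatts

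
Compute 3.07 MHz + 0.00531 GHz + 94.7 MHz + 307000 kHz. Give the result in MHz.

In MHz:
  3.07 MHz → 3.07
  0.00531 GHz = 0.00531e3 MHz = 5.31
  94.7 MHz → 94.7
  307000 kHz = 307000e-3 MHz = 307
Sum: 3.07 + 5.31 + 94.7 + 307 = 410.08

410.08 MHz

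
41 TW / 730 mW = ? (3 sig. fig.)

(41 × 10¹²) / (730 × 10⁻³) = 0.05616 × 10¹⁵

56200000000000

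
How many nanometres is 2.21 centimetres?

centi = 1e-2, nano = 1e-9; factor is 1e7.
2.21 × 1e7 = 22100000

22100000 nanometres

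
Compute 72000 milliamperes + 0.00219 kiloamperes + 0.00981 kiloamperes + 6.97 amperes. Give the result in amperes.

90.97 amperes

In amperes:
  72000 milliamperes = 72000 × 10⁻³ amperes = 72
  0.00219 kiloamperes = 0.00219 × 10³ amperes = 2.19
  0.00981 kiloamperes = 0.00981 × 10³ amperes = 9.81
  6.97 amperes → 6.97
Sum: 72 + 2.19 + 9.81 + 6.97 = 90.97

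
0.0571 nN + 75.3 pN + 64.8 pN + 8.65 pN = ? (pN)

In pN:
  0.0571 nN = 0.0571 × 10³ pN = 57.1
  75.3 pN → 75.3
  64.8 pN → 64.8
  8.65 pN → 8.65
Sum: 57.1 + 75.3 + 64.8 + 8.65 = 205.85

205.85 pN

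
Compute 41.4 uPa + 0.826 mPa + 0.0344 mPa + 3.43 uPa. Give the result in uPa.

In uPa:
  41.4 uPa → 41.4
  0.826 mPa = 0.826e3 uPa = 826
  0.0344 mPa = 0.0344e3 uPa = 34.4
  3.43 uPa → 3.43
Sum: 41.4 + 826 + 34.4 + 3.43 = 905.23

905.23 uPa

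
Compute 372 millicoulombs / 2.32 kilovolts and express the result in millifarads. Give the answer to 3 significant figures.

(372 × 10^-3) / (2.32 × 10^3) = 160.34 × 10^-6 F

0.160 millifarads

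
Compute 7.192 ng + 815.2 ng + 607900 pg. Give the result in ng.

1430.292 ng

In ng:
  7.192 ng → 7.192
  815.2 ng → 815.2
  607900 pg = 607900e-3 ng = 607.9
Sum: 7.192 + 815.2 + 607.9 = 1430.292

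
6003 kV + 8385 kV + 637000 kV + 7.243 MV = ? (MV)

658.631 MV

In MV:
  6003 kV = 6003 × 10⁻³ MV = 6.003
  8385 kV = 8385 × 10⁻³ MV = 8.385
  637000 kV = 637000 × 10⁻³ MV = 637
  7.243 MV → 7.243
Sum: 6.003 + 8.385 + 637 + 7.243 = 658.631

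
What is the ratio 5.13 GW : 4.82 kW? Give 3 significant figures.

(5.13 × 10⁹) / (4.82 × 10³) = 1.064 × 10⁶

1060000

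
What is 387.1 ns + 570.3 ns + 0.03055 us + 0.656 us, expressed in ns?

In ns:
  387.1 ns → 387.1
  570.3 ns → 570.3
  0.03055 us = 0.03055 × 10³ ns = 30.55
  0.656 us = 0.656 × 10³ ns = 656
Sum: 387.1 + 570.3 + 30.55 + 656 = 1643.95

1643.95 ns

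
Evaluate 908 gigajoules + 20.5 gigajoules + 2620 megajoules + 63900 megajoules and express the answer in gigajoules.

995.02 gigajoules

In gigajoules:
  908 gigajoules → 908
  20.5 gigajoules → 20.5
  2620 megajoules = 2620e-3 gigajoules = 2.62
  63900 megajoules = 63900e-3 gigajoules = 63.9
Sum: 908 + 20.5 + 2.62 + 63.9 = 995.02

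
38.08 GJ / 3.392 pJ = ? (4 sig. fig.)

(38.08 × 10^9) / (3.392 × 10^-12) = 11.226 × 10^21

11230000000000000000000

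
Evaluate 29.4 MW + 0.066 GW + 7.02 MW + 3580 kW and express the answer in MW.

106 MW

In MW:
  29.4 MW → 29.4
  0.066 GW = 0.066 × 10³ MW = 66
  7.02 MW → 7.02
  3580 kW = 3580 × 10⁻³ MW = 3.58
Sum: 29.4 + 66 + 7.02 + 3.58 = 106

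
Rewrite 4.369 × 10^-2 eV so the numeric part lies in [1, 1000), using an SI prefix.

= 43.69 × 10^-3 eV; 10^-3 is milli.

43.69 meV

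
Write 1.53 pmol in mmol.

pico = 10^-12, milli = 10^-3; factor is 10^-9.
1.53 × 10^-9 = 0.00000000153

0.00000000153 mmol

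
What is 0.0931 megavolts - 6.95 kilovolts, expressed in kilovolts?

In kilovolts:
  0.0931 megavolts = 0.0931e3 kilovolts = 93.1
  6.95 kilovolts → 6.95
Difference: 93.1 - 6.95 = 86.15

86.15 kilovolts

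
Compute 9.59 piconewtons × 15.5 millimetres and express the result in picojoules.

9.59e-12 × 15.5e-3 = 148.645e-15 J

0.148645 picojoules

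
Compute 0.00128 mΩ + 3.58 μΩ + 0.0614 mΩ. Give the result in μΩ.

66.26 μΩ

In μΩ:
  0.00128 mΩ = 0.00128 × 10^3 μΩ = 1.28
  3.58 μΩ → 3.58
  0.0614 mΩ = 0.0614 × 10^3 μΩ = 61.4
Sum: 1.28 + 3.58 + 61.4 = 66.26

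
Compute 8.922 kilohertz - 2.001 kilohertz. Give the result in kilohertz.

In kilohertz:
  8.922 kilohertz → 8.922
  2.001 kilohertz → 2.001
Difference: 8.922 - 2.001 = 6.921

6.921 kilohertz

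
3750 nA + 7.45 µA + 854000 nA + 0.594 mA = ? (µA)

In µA:
  3750 nA = 3750e-3 µA = 3.75
  7.45 µA → 7.45
  854000 nA = 854000e-3 µA = 854
  0.594 mA = 0.594e3 µA = 594
Sum: 3.75 + 7.45 + 854 + 594 = 1459.2

1459.2 µA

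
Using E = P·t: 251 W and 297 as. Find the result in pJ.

0.074547 pJ

251 × 297 × 10⁻¹⁸ = 74547 × 10⁻¹⁸ J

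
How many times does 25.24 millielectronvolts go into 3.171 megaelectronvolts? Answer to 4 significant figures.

125600000

(3.171 × 10^6) / (25.24 × 10^-3) = 0.12563 × 10^9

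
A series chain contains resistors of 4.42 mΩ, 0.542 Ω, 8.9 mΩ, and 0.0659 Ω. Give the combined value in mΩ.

In mΩ:
  4.42 mΩ → 4.42
  0.542 Ω = 0.542e3 mΩ = 542
  8.9 mΩ → 8.9
  0.0659 Ω = 0.0659e3 mΩ = 65.9
Sum: 4.42 + 542 + 8.9 + 65.9 = 621.22

621.22 mΩ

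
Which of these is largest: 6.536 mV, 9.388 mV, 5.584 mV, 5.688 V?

5.688 V

6.536 mV = 0.006536 V
9.388 mV = 0.009388 V
5.584 mV = 0.005584 V
5.688 V = 5.688 V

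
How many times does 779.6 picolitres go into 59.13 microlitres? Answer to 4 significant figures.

75850

(59.13 × 10^-6) / (779.6 × 10^-12) = 0.075847 × 10^6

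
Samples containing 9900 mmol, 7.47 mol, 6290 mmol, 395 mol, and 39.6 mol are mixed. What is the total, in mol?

458.26 mol

In mol:
  9900 mmol = 9900e-3 mol = 9.9
  7.47 mol → 7.47
  6290 mmol = 6290e-3 mol = 6.29
  395 mol → 395
  39.6 mol → 39.6
Sum: 9.9 + 7.47 + 6.29 + 395 + 39.6 = 458.26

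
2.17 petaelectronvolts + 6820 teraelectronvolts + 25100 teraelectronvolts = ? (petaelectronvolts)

In petaelectronvolts:
  2.17 petaelectronvolts → 2.17
  6820 teraelectronvolts = 6820 × 10⁻³ petaelectronvolts = 6.82
  25100 teraelectronvolts = 25100 × 10⁻³ petaelectronvolts = 25.1
Sum: 2.17 + 6.82 + 25.1 = 34.09

34.09 petaelectronvolts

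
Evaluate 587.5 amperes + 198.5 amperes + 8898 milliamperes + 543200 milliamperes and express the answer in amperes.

1338.098 amperes

In amperes:
  587.5 amperes → 587.5
  198.5 amperes → 198.5
  8898 milliamperes = 8898 × 10⁻³ amperes = 8.898
  543200 milliamperes = 543200 × 10⁻³ amperes = 543.2
Sum: 587.5 + 198.5 + 8.898 + 543.2 = 1338.098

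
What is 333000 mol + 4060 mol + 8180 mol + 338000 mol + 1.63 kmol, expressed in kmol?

In kmol:
  333000 mol = 333000e-3 kmol = 333
  4060 mol = 4060e-3 kmol = 4.06
  8180 mol = 8180e-3 kmol = 8.18
  338000 mol = 338000e-3 kmol = 338
  1.63 kmol → 1.63
Sum: 333 + 4.06 + 8.18 + 338 + 1.63 = 684.87

684.87 kmol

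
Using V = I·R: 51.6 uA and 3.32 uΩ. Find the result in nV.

51.6 × 10^-6 × 3.32 × 10^-6 = 171.312 × 10^-12 V

0.171312 nV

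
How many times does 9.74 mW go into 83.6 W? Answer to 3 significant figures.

8580

(83.6) / (9.74e-3) = 8.583e3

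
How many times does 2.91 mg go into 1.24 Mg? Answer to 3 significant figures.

426000000

(1.24 × 10^6) / (2.91 × 10^-3) = 0.4261 × 10^9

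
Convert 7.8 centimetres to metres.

0.078 metres

centi = 1e-2, (no prefix) = 1e0; factor is 1e-2.
7.8 × 1e-2 = 0.078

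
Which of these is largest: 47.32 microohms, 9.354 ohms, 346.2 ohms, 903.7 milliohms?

346.2 ohms

47.32 microohms = 0.00004732 ohms
9.354 ohms = 9.354 ohms
346.2 ohms = 346.2 ohms
903.7 milliohms = 0.9037 ohms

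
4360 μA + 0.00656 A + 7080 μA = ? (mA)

18 mA

In mA:
  4360 μA = 4360 × 10⁻³ mA = 4.36
  0.00656 A = 0.00656 × 10³ mA = 6.56
  7080 μA = 7080 × 10⁻³ mA = 7.08
Sum: 4.36 + 6.56 + 7.08 = 18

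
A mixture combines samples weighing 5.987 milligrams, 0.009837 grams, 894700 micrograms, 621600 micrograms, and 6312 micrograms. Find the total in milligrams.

1538.436 milligrams

In milligrams:
  5.987 milligrams → 5.987
  0.009837 grams = 0.009837e3 milligrams = 9.837
  894700 micrograms = 894700e-3 milligrams = 894.7
  621600 micrograms = 621600e-3 milligrams = 621.6
  6312 micrograms = 6312e-3 milligrams = 6.312
Sum: 5.987 + 9.837 + 894.7 + 621.6 + 6.312 = 1538.436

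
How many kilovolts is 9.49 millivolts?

0.00000949 kilovolts

milli = 10⁻³, kilo = 10³; factor is 10⁻⁶.
9.49 × 10⁻⁶ = 0.00000949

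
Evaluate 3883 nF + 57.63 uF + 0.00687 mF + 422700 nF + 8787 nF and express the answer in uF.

In uF:
  3883 nF = 3883 × 10⁻³ uF = 3.883
  57.63 uF → 57.63
  0.00687 mF = 0.00687 × 10³ uF = 6.87
  422700 nF = 422700 × 10⁻³ uF = 422.7
  8787 nF = 8787 × 10⁻³ uF = 8.787
Sum: 3.883 + 57.63 + 6.87 + 422.7 + 8.787 = 499.87

499.87 uF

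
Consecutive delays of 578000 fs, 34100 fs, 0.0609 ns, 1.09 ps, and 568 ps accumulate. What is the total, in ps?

1242.09 ps

In ps:
  578000 fs = 578000 × 10⁻³ ps = 578
  34100 fs = 34100 × 10⁻³ ps = 34.1
  0.0609 ns = 0.0609 × 10³ ps = 60.9
  1.09 ps → 1.09
  568 ps → 568
Sum: 578 + 34.1 + 60.9 + 1.09 + 568 = 1242.09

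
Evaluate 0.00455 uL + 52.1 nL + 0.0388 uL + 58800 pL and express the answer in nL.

154.25 nL

In nL:
  0.00455 uL = 0.00455 × 10³ nL = 4.55
  52.1 nL → 52.1
  0.0388 uL = 0.0388 × 10³ nL = 38.8
  58800 pL = 58800 × 10⁻³ nL = 58.8
Sum: 4.55 + 52.1 + 38.8 + 58.8 = 154.25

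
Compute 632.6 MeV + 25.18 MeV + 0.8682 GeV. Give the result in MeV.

1525.98 MeV

In MeV:
  632.6 MeV → 632.6
  25.18 MeV → 25.18
  0.8682 GeV = 0.8682 × 10³ MeV = 868.2
Sum: 632.6 + 25.18 + 868.2 = 1525.98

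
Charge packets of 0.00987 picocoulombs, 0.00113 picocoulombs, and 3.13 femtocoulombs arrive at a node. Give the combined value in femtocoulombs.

In femtocoulombs:
  0.00987 picocoulombs = 0.00987 × 10^3 femtocoulombs = 9.87
  0.00113 picocoulombs = 0.00113 × 10^3 femtocoulombs = 1.13
  3.13 femtocoulombs → 3.13
Sum: 9.87 + 1.13 + 3.13 = 14.13

14.13 femtocoulombs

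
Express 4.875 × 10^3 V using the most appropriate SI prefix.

= 4.875 × 10^3 V; 10^3 is kilo.

4.875 kV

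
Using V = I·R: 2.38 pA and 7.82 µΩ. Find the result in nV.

2.38e-12 × 7.82e-6 = 18.6116e-18 V

0.0000000186116 nV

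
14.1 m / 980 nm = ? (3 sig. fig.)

14400000

(14.1) / (980 × 10^-9) = 0.01439 × 10^9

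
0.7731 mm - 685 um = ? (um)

In um:
  0.7731 mm = 0.7731 × 10^3 um = 773.1
  685 um → 685
Difference: 773.1 - 685 = 88.1

88.1 um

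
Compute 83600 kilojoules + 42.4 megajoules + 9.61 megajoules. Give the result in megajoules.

135.61 megajoules

In megajoules:
  83600 kilojoules = 83600 × 10^-3 megajoules = 83.6
  42.4 megajoules → 42.4
  9.61 megajoules → 9.61
Sum: 83.6 + 42.4 + 9.61 = 135.61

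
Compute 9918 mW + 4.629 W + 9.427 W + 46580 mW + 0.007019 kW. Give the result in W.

77.573 W

In W:
  9918 mW = 9918 × 10⁻³ W = 9.918
  4.629 W → 4.629
  9.427 W → 9.427
  46580 mW = 46580 × 10⁻³ W = 46.58
  0.007019 kW = 0.007019 × 10³ W = 7.019
Sum: 9.918 + 4.629 + 9.427 + 46.58 + 7.019 = 77.573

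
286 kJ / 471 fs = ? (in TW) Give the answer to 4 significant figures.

(286e3) / (471e-15) = 0.607219e18 W

607200 TW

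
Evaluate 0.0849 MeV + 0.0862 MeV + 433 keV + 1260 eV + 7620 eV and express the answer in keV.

In keV:
  0.0849 MeV = 0.0849e3 keV = 84.9
  0.0862 MeV = 0.0862e3 keV = 86.2
  433 keV → 433
  1260 eV = 1260e-3 keV = 1.26
  7620 eV = 7620e-3 keV = 7.62
Sum: 84.9 + 86.2 + 433 + 1.26 + 7.62 = 612.98

612.98 keV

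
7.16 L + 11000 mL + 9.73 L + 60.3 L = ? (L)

88.19 L

In L:
  7.16 L → 7.16
  11000 mL = 11000e-3 L = 11
  9.73 L → 9.73
  60.3 L → 60.3
Sum: 7.16 + 11 + 9.73 + 60.3 = 88.19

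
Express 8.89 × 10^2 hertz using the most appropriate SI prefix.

= 889 hertz; mantissa already in [1, 1000).

889 hertz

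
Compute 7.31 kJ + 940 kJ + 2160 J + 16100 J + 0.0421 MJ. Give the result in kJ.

In kJ:
  7.31 kJ → 7.31
  940 kJ → 940
  2160 J = 2160e-3 kJ = 2.16
  16100 J = 16100e-3 kJ = 16.1
  0.0421 MJ = 0.0421e3 kJ = 42.1
Sum: 7.31 + 940 + 2.16 + 16.1 + 42.1 = 1007.67

1007.67 kJ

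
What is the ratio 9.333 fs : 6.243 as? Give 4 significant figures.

(9.333e-15) / (6.243e-18) = 1.495e3

1495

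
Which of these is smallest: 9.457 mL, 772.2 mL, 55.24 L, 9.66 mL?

9.457 mL

9.457 mL = 0.009457 L
772.2 mL = 0.7722 L
55.24 L = 55.24 L
9.66 mL = 0.00966 L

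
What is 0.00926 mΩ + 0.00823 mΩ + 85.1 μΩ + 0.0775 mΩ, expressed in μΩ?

180.09 μΩ

In μΩ:
  0.00926 mΩ = 0.00926e3 μΩ = 9.26
  0.00823 mΩ = 0.00823e3 μΩ = 8.23
  85.1 μΩ → 85.1
  0.0775 mΩ = 0.0775e3 μΩ = 77.5
Sum: 9.26 + 8.23 + 85.1 + 77.5 = 180.09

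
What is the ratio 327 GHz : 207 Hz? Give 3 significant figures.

(327e9) / (207) = 1.58e9

1580000000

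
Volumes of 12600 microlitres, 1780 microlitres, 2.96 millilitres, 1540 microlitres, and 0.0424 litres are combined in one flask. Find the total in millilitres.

In millilitres:
  12600 microlitres = 12600 × 10^-3 millilitres = 12.6
  1780 microlitres = 1780 × 10^-3 millilitres = 1.78
  2.96 millilitres → 2.96
  1540 microlitres = 1540 × 10^-3 millilitres = 1.54
  0.0424 litres = 0.0424 × 10^3 millilitres = 42.4
Sum: 12.6 + 1.78 + 2.96 + 1.54 + 42.4 = 61.28

61.28 millilitres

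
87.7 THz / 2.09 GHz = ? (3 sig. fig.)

42000

(87.7 × 10^12) / (2.09 × 10^9) = 41.96 × 10^3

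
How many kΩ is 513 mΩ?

0.000513 kΩ

milli = 10^-3, kilo = 10^3; factor is 10^-6.
513 × 10^-6 = 0.000513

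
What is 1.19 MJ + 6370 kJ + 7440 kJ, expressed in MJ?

In MJ:
  1.19 MJ → 1.19
  6370 kJ = 6370 × 10^-3 MJ = 6.37
  7440 kJ = 7440 × 10^-3 MJ = 7.44
Sum: 1.19 + 6.37 + 7.44 = 15

15 MJ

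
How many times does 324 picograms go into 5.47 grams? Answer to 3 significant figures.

16900000000

(5.47) / (324 × 10⁻¹²) = 0.01688 × 10¹²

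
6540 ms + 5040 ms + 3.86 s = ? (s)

In s:
  6540 ms = 6540 × 10^-3 s = 6.54
  5040 ms = 5040 × 10^-3 s = 5.04
  3.86 s → 3.86
Sum: 6.54 + 5.04 + 3.86 = 15.44

15.44 s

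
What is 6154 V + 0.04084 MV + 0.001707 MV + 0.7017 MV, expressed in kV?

750.401 kV

In kV:
  6154 V = 6154e-3 kV = 6.154
  0.04084 MV = 0.04084e3 kV = 40.84
  0.001707 MV = 0.001707e3 kV = 1.707
  0.7017 MV = 0.7017e3 kV = 701.7
Sum: 6.154 + 40.84 + 1.707 + 701.7 = 750.401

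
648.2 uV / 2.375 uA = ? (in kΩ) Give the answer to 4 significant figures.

(648.2 × 10⁻⁶) / (2.375 × 10⁻⁶) = 272.926 Ω

0.2729 kΩ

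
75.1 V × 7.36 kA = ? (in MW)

0.552736 MW

75.1 × 7.36e3 = 552.736e3 W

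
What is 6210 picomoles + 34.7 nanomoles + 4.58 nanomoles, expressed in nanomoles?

In nanomoles:
  6210 picomoles = 6210e-3 nanomoles = 6.21
  34.7 nanomoles → 34.7
  4.58 nanomoles → 4.58
Sum: 6.21 + 34.7 + 4.58 = 45.49

45.49 nanomoles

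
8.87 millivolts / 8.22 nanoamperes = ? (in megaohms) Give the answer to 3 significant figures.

(8.87 × 10^-3) / (8.22 × 10^-9) = 1.0791 × 10^6 Ω

1.08 megaohms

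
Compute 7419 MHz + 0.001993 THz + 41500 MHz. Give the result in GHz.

50.912 GHz

In GHz:
  7419 MHz = 7419e-3 GHz = 7.419
  0.001993 THz = 0.001993e3 GHz = 1.993
  41500 MHz = 41500e-3 GHz = 41.5
Sum: 7.419 + 1.993 + 41.5 = 50.912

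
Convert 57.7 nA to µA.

0.0577 µA

nano = 1e-9, micro = 1e-6; factor is 1e-3.
57.7 × 1e-3 = 0.0577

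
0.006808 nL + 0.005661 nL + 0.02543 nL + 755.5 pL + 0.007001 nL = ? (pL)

800.4 pL

In pL:
  0.006808 nL = 0.006808 × 10^3 pL = 6.808
  0.005661 nL = 0.005661 × 10^3 pL = 5.661
  0.02543 nL = 0.02543 × 10^3 pL = 25.43
  755.5 pL → 755.5
  0.007001 nL = 0.007001 × 10^3 pL = 7.001
Sum: 6.808 + 5.661 + 25.43 + 755.5 + 7.001 = 800.4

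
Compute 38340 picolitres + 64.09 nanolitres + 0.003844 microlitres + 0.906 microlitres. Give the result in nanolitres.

1012.274 nanolitres

In nanolitres:
  38340 picolitres = 38340e-3 nanolitres = 38.34
  64.09 nanolitres → 64.09
  0.003844 microlitres = 0.003844e3 nanolitres = 3.844
  0.906 microlitres = 0.906e3 nanolitres = 906
Sum: 38.34 + 64.09 + 3.844 + 906 = 1012.274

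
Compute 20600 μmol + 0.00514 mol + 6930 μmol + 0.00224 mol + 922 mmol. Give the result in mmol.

956.91 mmol

In mmol:
  20600 μmol = 20600 × 10⁻³ mmol = 20.6
  0.00514 mol = 0.00514 × 10³ mmol = 5.14
  6930 μmol = 6930 × 10⁻³ mmol = 6.93
  0.00224 mol = 0.00224 × 10³ mmol = 2.24
  922 mmol → 922
Sum: 20.6 + 5.14 + 6.93 + 2.24 + 922 = 956.91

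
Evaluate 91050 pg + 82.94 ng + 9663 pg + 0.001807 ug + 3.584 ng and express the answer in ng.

In ng:
  91050 pg = 91050 × 10⁻³ ng = 91.05
  82.94 ng → 82.94
  9663 pg = 9663 × 10⁻³ ng = 9.663
  0.001807 ug = 0.001807 × 10³ ng = 1.807
  3.584 ng → 3.584
Sum: 91.05 + 82.94 + 9.663 + 1.807 + 3.584 = 189.044

189.044 ng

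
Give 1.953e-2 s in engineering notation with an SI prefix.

= 19.53e-3 s; 1e-3 is milli.

19.53 ms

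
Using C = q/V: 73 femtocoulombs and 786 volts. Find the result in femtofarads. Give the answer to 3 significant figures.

0.0929 femtofarads

(73 × 10⁻¹⁵) / (786) = 0.092875 × 10⁻¹⁵ F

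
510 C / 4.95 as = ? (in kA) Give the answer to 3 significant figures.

103000000000000000 kA

(510) / (4.95e-18) = 103.03e18 A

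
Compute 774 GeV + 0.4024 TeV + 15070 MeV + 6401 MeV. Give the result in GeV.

1197.871 GeV

In GeV:
  774 GeV → 774
  0.4024 TeV = 0.4024e3 GeV = 402.4
  15070 MeV = 15070e-3 GeV = 15.07
  6401 MeV = 6401e-3 GeV = 6.401
Sum: 774 + 402.4 + 15.07 + 6.401 = 1197.871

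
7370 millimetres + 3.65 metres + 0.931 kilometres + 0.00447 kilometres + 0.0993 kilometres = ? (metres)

1045.79 metres

In metres:
  7370 millimetres = 7370 × 10^-3 metres = 7.37
  3.65 metres → 3.65
  0.931 kilometres = 0.931 × 10^3 metres = 931
  0.00447 kilometres = 0.00447 × 10^3 metres = 4.47
  0.0993 kilometres = 0.0993 × 10^3 metres = 99.3
Sum: 7.37 + 3.65 + 931 + 4.47 + 99.3 = 1045.79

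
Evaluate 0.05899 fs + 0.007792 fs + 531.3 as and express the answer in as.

598.082 as

In as:
  0.05899 fs = 0.05899 × 10^3 as = 58.99
  0.007792 fs = 0.007792 × 10^3 as = 7.792
  531.3 as → 531.3
Sum: 58.99 + 7.792 + 531.3 = 598.082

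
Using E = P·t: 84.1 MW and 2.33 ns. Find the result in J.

84.1e6 × 2.33e-9 = 195.953e-3 J

0.195953 J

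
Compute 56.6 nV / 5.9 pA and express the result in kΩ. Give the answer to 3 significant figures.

(56.6 × 10⁻⁹) / (5.9 × 10⁻¹²) = 9.5932 × 10³ Ω

9.59 kΩ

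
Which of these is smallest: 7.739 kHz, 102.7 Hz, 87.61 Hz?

87.61 Hz

7.739 kHz = 7739 Hz
102.7 Hz = 102.7 Hz
87.61 Hz = 87.61 Hz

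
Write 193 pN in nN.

0.193 nN

pico = 10⁻¹², nano = 10⁻⁹; factor is 10⁻³.
193 × 10⁻³ = 0.193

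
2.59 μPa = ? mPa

micro = 1e-6, milli = 1e-3; factor is 1e-3.
2.59 × 1e-3 = 0.00259

0.00259 mPa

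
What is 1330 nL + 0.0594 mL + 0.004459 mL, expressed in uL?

65.189 uL

In uL:
  1330 nL = 1330e-3 uL = 1.33
  0.0594 mL = 0.0594e3 uL = 59.4
  0.004459 mL = 0.004459e3 uL = 4.459
Sum: 1.33 + 59.4 + 4.459 = 65.189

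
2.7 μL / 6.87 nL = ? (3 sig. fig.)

393

(2.7 × 10⁻⁶) / (6.87 × 10⁻⁹) = 0.393 × 10³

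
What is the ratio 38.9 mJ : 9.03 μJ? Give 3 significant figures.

4310

(38.9e-3) / (9.03e-6) = 4.308e3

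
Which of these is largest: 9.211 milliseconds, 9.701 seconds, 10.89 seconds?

10.89 seconds

9.211 milliseconds = 0.009211 seconds
9.701 seconds = 9.701 seconds
10.89 seconds = 10.89 seconds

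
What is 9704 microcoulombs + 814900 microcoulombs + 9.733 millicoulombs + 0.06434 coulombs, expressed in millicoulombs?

In millicoulombs:
  9704 microcoulombs = 9704 × 10^-3 millicoulombs = 9.704
  814900 microcoulombs = 814900 × 10^-3 millicoulombs = 814.9
  9.733 millicoulombs → 9.733
  0.06434 coulombs = 0.06434 × 10^3 millicoulombs = 64.34
Sum: 9.704 + 814.9 + 9.733 + 64.34 = 898.677

898.677 millicoulombs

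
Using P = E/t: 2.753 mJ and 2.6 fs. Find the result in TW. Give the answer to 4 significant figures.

(2.753 × 10⁻³) / (2.6 × 10⁻¹⁵) = 1.05885 × 10¹² W

1.059 TW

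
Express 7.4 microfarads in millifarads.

micro = 10⁻⁶, milli = 10⁻³; factor is 10⁻³.
7.4 × 10⁻³ = 0.0074

0.0074 millifarads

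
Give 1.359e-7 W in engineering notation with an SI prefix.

= 135.9e-9 W; 1e-9 is nano.

135.9 nW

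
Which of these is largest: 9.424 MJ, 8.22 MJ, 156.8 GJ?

9.424 MJ = 9424000 J
8.22 MJ = 8220000 J
156.8 GJ = 156800000000 J

156.8 GJ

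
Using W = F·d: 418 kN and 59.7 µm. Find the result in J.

418 × 10^3 × 59.7 × 10^-6 = 24954.6 × 10^-3 J

24.9546 J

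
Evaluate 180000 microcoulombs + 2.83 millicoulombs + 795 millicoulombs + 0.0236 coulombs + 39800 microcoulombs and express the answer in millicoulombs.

In millicoulombs:
  180000 microcoulombs = 180000e-3 millicoulombs = 180
  2.83 millicoulombs → 2.83
  795 millicoulombs → 795
  0.0236 coulombs = 0.0236e3 millicoulombs = 23.6
  39800 microcoulombs = 39800e-3 millicoulombs = 39.8
Sum: 180 + 2.83 + 795 + 23.6 + 39.8 = 1041.23

1041.23 millicoulombs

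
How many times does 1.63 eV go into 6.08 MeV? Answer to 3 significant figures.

(6.08 × 10^6) / (1.63) = 3.73 × 10^6

3730000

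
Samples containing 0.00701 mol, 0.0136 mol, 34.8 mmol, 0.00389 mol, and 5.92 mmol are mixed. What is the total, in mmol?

65.22 mmol

In mmol:
  0.00701 mol = 0.00701e3 mmol = 7.01
  0.0136 mol = 0.0136e3 mmol = 13.6
  34.8 mmol → 34.8
  0.00389 mol = 0.00389e3 mmol = 3.89
  5.92 mmol → 5.92
Sum: 7.01 + 13.6 + 34.8 + 3.89 + 5.92 = 65.22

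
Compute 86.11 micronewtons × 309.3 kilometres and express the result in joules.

86.11e-6 × 309.3e3 = 26633.823e-3 J

26.633823 joules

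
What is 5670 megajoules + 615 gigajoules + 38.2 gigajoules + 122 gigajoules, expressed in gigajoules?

780.87 gigajoules

In gigajoules:
  5670 megajoules = 5670e-3 gigajoules = 5.67
  615 gigajoules → 615
  38.2 gigajoules → 38.2
  122 gigajoules → 122
Sum: 5.67 + 615 + 38.2 + 122 = 780.87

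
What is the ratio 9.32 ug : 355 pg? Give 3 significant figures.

(9.32e-6) / (355e-12) = 0.02625e6

26300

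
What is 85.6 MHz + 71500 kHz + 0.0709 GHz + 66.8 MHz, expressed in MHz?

In MHz:
  85.6 MHz → 85.6
  71500 kHz = 71500e-3 MHz = 71.5
  0.0709 GHz = 0.0709e3 MHz = 70.9
  66.8 MHz → 66.8
Sum: 85.6 + 71.5 + 70.9 + 66.8 = 294.8

294.8 MHz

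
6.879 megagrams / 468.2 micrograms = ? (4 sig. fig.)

(6.879e6) / (468.2e-6) = 0.014692e12

14690000000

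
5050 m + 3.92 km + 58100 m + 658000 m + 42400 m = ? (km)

767.47 km

In km:
  5050 m = 5050 × 10^-3 km = 5.05
  3.92 km → 3.92
  58100 m = 58100 × 10^-3 km = 58.1
  658000 m = 658000 × 10^-3 km = 658
  42400 m = 42400 × 10^-3 km = 42.4
Sum: 5.05 + 3.92 + 58.1 + 658 + 42.4 = 767.47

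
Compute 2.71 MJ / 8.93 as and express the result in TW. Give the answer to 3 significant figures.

303000000000 TW

(2.71 × 10⁶) / (8.93 × 10⁻¹⁸) = 0.30347 × 10²⁴ W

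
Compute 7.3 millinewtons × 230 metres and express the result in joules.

7.3e-3 × 230 = 1679e-3 J

1.679 joules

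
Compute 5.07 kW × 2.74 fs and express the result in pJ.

13.8918 pJ

5.07e3 × 2.74e-15 = 13.8918e-12 J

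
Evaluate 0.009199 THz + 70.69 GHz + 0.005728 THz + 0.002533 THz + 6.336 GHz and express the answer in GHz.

In GHz:
  0.009199 THz = 0.009199e3 GHz = 9.199
  70.69 GHz → 70.69
  0.005728 THz = 0.005728e3 GHz = 5.728
  0.002533 THz = 0.002533e3 GHz = 2.533
  6.336 GHz → 6.336
Sum: 9.199 + 70.69 + 5.728 + 2.533 + 6.336 = 94.486

94.486 GHz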